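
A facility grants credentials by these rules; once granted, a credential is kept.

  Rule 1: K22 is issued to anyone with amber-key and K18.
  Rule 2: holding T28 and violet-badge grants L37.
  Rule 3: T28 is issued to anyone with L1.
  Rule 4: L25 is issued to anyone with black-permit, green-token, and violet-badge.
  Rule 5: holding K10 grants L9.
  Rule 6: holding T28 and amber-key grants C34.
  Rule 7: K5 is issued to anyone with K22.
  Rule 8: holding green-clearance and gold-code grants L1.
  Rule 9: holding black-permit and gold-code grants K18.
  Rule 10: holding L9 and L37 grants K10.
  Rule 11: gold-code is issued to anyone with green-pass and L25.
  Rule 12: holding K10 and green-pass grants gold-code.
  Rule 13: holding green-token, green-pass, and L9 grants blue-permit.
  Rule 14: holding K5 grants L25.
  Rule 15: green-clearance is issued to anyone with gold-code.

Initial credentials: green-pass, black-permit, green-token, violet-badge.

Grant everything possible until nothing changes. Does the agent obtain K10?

K10 would need L9 and L37 (Rule 10), but L9 is never granted.

No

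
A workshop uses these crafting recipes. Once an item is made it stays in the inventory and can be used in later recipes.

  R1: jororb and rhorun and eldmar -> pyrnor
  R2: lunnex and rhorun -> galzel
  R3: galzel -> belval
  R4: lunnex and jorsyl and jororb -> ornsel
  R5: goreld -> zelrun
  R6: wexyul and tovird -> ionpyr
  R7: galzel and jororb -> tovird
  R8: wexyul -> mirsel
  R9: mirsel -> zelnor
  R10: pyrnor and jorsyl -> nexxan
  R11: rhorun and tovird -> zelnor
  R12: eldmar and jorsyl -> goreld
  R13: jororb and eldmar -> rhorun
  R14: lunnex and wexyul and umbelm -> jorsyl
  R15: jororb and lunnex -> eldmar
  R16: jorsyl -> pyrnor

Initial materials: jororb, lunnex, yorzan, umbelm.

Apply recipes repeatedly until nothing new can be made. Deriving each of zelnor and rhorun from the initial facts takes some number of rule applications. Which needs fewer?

rhorun

rhorun: Using R15, jororb and lunnex make eldmar. jororb and eldmar -> rhorun (R13). [2 rule applications]
zelnor: jororb and lunnex -> eldmar (R15). jororb and eldmar -> rhorun (R13). lunnex and rhorun -> galzel (R2). galzel and jororb -> tovird (R7). rhorun and tovird -> zelnor (R11). [5 rule applications]
rhorun needs fewer.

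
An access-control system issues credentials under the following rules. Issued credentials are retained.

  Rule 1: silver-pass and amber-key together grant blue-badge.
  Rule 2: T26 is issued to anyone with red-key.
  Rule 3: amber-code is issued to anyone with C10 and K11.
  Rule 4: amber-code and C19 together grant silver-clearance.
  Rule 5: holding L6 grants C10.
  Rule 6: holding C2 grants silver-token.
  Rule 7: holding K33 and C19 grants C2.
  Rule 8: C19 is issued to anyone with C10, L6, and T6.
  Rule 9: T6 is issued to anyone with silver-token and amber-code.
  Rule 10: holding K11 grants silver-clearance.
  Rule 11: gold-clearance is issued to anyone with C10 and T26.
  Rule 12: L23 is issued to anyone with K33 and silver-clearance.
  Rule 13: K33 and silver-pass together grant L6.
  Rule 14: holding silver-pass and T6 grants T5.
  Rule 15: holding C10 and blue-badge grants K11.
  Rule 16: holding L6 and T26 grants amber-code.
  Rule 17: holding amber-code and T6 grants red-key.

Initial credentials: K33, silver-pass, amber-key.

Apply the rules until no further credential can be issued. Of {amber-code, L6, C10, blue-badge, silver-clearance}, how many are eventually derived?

Holding silver-pass and amber-key grants blue-badge (Rule 1).
Holding K33 and silver-pass grants L6 (Rule 13).
Holding L6 grants C10 (Rule 5).
Holding C10 and blue-badge grants K11 (Rule 15).
Holding C10 and K11 grants amber-code (Rule 3).
Holding K11 grants silver-clearance (Rule 10).
amber-code: reached.
L6: reached.
C10: reached.
blue-badge: reached.
silver-clearance: reached.
All 5 are reached.

5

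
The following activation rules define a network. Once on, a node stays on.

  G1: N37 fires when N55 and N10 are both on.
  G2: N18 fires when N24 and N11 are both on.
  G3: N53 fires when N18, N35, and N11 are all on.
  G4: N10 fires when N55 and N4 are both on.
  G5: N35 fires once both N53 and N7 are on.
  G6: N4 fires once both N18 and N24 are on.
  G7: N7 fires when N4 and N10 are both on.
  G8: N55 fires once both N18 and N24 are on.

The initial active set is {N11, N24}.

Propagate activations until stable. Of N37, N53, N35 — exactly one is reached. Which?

N37

N24 and N11 are on, so N18 fires (G2).
N18 and N24 are on, so N4 fires (G6).
G8: N18 and N24 on → N55 on.
N55 and N4 are on, so N10 fires (G4).
N55 and N10 are on, so N37 fires (G1).
N35 would need N53 and N7 (G5), but N53 never turns on. N53 would need N18, N35, and N11 (G3), but N35 never turns on.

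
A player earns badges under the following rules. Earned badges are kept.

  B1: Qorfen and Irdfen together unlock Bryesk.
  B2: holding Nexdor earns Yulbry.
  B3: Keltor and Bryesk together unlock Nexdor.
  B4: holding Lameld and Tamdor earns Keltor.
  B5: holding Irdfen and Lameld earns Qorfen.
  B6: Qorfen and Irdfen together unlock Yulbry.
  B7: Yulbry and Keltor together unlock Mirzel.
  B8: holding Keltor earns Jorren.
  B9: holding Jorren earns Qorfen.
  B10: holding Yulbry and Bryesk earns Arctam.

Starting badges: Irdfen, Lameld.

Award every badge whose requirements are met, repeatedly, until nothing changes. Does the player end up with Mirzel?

No

Mirzel would need Yulbry and Keltor (B7), but Keltor is never earned.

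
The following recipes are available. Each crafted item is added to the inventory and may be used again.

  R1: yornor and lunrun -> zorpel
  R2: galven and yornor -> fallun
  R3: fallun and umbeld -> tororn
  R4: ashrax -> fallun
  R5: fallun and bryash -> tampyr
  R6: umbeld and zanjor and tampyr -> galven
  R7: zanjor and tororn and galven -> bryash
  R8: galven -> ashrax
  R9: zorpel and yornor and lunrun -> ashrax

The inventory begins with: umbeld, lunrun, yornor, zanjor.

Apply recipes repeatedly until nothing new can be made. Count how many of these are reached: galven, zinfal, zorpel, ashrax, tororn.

3

Using R1, yornor and lunrun make zorpel.
zorpel and yornor and lunrun -> ashrax (R9).
ashrax -> fallun (R4).
fallun and umbeld -> tororn (R3).
galven would need umbeld, zanjor, and tampyr (R6), but tampyr is never obtained.
No rule produces zinfal, and it is not given.
zorpel: reached.
ashrax: reached.
tororn: reached.
Reached: zorpel, ashrax, and tororn — 3 of the 5.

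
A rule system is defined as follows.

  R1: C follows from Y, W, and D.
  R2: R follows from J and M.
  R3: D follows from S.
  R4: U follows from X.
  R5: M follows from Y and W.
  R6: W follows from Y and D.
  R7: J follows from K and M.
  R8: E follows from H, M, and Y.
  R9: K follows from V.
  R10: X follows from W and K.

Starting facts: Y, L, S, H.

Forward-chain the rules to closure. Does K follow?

K would need V (R9), but V is never established.

No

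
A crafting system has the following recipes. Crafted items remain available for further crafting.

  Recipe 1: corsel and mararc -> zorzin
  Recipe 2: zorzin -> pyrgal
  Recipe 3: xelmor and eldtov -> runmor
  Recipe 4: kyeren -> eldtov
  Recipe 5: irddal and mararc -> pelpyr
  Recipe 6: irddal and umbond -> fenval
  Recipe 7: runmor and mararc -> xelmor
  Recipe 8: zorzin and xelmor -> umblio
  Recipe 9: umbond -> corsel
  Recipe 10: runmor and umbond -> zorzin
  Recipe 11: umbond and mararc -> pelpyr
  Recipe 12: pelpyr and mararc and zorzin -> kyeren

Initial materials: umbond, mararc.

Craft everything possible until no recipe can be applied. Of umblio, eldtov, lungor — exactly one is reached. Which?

Using Recipe 11, umbond and mararc make pelpyr.
umbond -> corsel (Recipe 9).
Using Recipe 1, corsel and mararc make zorzin.
Using Recipe 12, pelpyr, mararc, and zorzin make kyeren.
kyeren -> eldtov (Recipe 4).
No rule produces lungor, and it is not given. umblio would need zorzin and xelmor (Recipe 8), but xelmor is never obtained.

eldtov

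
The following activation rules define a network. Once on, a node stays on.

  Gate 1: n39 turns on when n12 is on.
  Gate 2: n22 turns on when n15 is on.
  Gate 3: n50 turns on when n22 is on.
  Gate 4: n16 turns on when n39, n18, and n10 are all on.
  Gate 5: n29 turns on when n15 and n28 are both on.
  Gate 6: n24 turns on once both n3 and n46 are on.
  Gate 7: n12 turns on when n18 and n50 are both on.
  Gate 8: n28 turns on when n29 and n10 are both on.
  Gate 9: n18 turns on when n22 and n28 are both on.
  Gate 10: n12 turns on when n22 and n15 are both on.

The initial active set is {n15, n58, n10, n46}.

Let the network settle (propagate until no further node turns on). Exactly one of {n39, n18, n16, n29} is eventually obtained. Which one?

Gate 2: n15 on → n22 on.
n22 and n15 are on, so n12 turns on (Gate 10).
n12 is on, so n39 turns on (Gate 1).
n29 would need n15 and n28 (Gate 5), but n28 never turns on. n18 would need n22 and n28 (Gate 9), but n28 never turns on. n16 would need n39, n18, and n10 (Gate 4), but n18 never turns on.

n39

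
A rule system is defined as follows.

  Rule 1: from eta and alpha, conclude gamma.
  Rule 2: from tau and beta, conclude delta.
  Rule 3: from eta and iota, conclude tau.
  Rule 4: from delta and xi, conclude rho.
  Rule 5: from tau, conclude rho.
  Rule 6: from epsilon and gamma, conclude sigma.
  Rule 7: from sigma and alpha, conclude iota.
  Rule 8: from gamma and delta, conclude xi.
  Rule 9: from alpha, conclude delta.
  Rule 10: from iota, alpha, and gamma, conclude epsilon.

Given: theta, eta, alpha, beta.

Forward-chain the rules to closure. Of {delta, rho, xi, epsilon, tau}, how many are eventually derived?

3

From alpha, Rule 9 gives delta.
eta and alpha hold, so gamma follows (Rule 1).
gamma and delta hold, so xi follows (Rule 8).
From delta and xi, Rule 4 gives rho.
delta: reached.
rho: reached.
xi: reached.
epsilon would need iota, alpha, and gamma (Rule 10), but iota is never established.
tau would need eta and iota (Rule 3), but iota is never established.
Reached: delta, rho, and xi — 3 of the 5.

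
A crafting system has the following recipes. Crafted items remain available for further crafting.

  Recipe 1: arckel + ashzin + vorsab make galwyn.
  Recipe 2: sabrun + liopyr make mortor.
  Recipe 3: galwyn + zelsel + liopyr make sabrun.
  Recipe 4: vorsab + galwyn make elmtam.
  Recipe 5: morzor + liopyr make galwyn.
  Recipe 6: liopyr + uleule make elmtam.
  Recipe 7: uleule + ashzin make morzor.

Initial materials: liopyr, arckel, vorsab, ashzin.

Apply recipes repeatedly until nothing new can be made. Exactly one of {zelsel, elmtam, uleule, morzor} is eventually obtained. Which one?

arckel + ashzin + vorsab → galwyn (Recipe 1).
vorsab + galwyn → elmtam (Recipe 4).
No rule produces zelsel, and it is not given. morzor would need uleule and ashzin (Recipe 7), but uleule is never obtained. No rule produces uleule, and it is not given.

elmtam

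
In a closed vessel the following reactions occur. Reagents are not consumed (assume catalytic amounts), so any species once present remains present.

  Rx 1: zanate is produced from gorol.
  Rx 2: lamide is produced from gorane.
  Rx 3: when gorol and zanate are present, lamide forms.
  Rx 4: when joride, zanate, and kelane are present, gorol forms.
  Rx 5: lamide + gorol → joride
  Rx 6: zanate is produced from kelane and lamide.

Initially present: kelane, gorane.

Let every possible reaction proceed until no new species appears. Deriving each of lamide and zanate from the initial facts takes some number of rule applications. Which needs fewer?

lamide: gorane present → lamide forms (Rx 2). [1 rule application]
zanate: gorane present → lamide forms (Rx 2). kelane and lamide present → zanate forms (Rx 6). [2 rule applications]
lamide needs fewer.

lamide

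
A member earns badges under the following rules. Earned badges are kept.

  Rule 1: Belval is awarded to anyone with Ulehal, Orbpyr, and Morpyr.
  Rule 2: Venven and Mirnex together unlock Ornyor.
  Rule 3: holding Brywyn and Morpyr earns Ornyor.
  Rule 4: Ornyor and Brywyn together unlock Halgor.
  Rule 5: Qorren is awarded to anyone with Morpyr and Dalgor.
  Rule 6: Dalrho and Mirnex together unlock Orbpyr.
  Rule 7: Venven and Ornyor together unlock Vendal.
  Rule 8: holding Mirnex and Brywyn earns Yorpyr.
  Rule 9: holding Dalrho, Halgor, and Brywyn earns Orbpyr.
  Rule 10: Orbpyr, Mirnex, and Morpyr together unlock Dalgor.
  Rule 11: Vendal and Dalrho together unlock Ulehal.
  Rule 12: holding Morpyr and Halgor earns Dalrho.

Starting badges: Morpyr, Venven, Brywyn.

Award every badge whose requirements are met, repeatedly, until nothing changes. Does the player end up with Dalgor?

Dalgor would need Orbpyr, Mirnex, and Morpyr (Rule 10), but Mirnex is never earned.

No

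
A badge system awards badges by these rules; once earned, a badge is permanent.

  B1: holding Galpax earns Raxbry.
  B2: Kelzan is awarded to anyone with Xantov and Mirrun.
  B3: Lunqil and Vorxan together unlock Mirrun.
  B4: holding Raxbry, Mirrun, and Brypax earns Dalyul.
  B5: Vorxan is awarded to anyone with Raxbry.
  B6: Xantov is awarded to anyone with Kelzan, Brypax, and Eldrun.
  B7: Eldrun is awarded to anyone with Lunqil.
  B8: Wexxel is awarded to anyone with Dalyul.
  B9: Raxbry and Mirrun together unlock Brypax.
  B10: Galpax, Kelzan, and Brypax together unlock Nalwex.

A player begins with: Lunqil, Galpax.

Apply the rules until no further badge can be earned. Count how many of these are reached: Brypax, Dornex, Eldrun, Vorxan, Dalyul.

4

With Galpax, Raxbry is earned (B1).
With Lunqil, Eldrun is earned (B7).
With Raxbry, Vorxan is earned (B5).
With Lunqil and Vorxan, Mirrun is earned (B3).
With Raxbry and Mirrun, Brypax is earned (B9).
With Raxbry, Mirrun, and Brypax, Dalyul is earned (B4).
Brypax: reached.
No rule produces Dornex, and it is not given.
Eldrun: reached.
Vorxan: reached.
Dalyul: reached.
Reached: Brypax, Eldrun, Vorxan, and Dalyul — 4 of the 5.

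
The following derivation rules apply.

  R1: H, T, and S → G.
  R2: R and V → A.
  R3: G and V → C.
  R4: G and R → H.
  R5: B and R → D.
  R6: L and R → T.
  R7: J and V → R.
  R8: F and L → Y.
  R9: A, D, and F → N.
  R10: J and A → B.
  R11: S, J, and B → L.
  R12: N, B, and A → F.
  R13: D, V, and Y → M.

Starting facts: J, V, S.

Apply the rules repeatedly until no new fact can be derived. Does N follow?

No

N would need A, D, and F (R9), but F is never established.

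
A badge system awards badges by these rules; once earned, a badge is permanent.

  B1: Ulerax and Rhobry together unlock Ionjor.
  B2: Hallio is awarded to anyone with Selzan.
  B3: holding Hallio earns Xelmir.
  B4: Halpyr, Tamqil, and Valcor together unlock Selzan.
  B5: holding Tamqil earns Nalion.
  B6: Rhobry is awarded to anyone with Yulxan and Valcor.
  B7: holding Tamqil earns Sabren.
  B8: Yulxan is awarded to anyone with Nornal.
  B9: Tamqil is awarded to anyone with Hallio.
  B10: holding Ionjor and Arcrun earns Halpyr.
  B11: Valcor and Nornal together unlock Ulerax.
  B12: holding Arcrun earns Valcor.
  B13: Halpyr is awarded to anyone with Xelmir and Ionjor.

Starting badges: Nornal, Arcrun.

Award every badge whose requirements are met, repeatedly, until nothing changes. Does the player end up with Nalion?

No

Nalion would need Tamqil (B5), but Tamqil is never earned.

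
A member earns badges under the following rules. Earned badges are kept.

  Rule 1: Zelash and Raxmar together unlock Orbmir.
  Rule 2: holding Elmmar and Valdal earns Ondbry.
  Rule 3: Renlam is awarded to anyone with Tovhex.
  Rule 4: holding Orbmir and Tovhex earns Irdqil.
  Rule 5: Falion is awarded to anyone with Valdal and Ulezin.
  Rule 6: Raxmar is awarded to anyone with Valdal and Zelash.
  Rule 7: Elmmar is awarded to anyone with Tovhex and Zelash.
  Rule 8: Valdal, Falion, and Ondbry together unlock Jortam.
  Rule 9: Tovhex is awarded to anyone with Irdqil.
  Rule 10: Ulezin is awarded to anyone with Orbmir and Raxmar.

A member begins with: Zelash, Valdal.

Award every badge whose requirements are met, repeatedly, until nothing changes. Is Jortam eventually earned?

No

Jortam would need Valdal, Falion, and Ondbry (Rule 8), but Ondbry is never earned.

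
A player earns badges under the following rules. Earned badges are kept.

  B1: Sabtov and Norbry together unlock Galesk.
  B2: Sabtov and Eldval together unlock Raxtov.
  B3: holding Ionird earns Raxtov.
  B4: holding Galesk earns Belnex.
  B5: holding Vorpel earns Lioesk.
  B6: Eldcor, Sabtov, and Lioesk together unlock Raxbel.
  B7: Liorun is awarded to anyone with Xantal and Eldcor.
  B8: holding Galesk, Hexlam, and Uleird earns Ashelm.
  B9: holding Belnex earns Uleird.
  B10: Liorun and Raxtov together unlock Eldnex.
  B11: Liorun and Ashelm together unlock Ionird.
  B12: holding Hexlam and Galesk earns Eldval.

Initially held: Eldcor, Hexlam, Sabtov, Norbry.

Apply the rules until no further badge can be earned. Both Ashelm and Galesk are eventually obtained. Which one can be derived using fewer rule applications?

Galesk: With Sabtov and Norbry, Galesk is earned (B1). [1 rule application]
Ashelm: With Sabtov and Norbry, Galesk is earned (B1). With Galesk, Belnex is earned (B4). With Belnex, Uleird is earned (B9). With Galesk, Hexlam, and Uleird, Ashelm is earned (B8). [4 rule applications]
Galesk needs fewer.

Galesk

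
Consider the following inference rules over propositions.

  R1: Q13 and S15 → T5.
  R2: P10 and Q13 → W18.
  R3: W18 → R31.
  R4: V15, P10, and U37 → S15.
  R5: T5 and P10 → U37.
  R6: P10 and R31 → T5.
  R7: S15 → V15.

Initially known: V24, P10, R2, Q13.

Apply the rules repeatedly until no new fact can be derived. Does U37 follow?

From P10 and Q13, R2 gives W18.
W18 holds, so R31 follows (R3).
From P10 and R31, R6 gives T5.
T5 and P10 hold, so U37 follows (R5).

Yes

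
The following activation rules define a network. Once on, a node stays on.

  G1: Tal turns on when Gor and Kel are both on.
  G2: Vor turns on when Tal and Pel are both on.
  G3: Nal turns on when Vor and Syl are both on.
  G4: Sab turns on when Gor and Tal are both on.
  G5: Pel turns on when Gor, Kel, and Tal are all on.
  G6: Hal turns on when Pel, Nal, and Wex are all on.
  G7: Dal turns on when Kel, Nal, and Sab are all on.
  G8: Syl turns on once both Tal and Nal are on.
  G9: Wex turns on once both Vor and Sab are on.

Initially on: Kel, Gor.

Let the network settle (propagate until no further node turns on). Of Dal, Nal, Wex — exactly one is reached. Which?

Wex

Gor and Kel are on, so Tal turns on (G1).
Gor and Tal are on, so Sab turns on (G4).
G5: Gor, Kel, and Tal on → Pel on.
Tal and Pel are on, so Vor turns on (G2).
Vor and Sab are on, so Wex turns on (G9).
Nal would need Vor and Syl (G3), but Syl never turns on. Dal would need Kel, Nal, and Sab (G7), but Nal never turns on.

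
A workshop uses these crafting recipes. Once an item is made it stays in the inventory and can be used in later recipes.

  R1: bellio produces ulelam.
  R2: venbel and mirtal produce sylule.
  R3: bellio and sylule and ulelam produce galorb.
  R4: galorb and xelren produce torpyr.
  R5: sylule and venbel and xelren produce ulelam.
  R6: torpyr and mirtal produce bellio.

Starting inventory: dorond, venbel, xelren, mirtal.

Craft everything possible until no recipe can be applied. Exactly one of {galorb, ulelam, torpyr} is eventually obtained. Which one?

ulelam

venbel and mirtal → sylule (R2).
sylule and venbel and xelren → ulelam (R5).
torpyr would need galorb and xelren (R4), but galorb is never obtained. galorb would need bellio, sylule, and ulelam (R3), but bellio is never obtained.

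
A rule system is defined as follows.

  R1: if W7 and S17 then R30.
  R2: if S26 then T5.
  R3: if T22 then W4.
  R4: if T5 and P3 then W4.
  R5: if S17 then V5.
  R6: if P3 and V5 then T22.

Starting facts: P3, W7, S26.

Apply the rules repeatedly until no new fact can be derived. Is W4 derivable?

Yes

S26 holds, so T5 follows (R2).
T5 and P3 hold, so W4 follows (R4).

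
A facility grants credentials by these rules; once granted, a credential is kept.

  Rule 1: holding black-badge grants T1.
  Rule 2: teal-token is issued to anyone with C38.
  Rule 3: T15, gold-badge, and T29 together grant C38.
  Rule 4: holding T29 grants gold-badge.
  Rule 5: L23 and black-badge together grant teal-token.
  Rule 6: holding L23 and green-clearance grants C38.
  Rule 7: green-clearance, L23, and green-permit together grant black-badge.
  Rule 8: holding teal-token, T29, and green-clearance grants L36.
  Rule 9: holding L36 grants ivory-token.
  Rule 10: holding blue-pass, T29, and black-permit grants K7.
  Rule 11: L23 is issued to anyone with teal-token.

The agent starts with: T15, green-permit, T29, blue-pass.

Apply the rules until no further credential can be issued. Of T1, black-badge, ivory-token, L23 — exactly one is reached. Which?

Holding T29 grants gold-badge (Rule 4).
Holding T15, gold-badge, and T29 grants C38 (Rule 3).
Holding C38 grants teal-token (Rule 2).
Holding teal-token grants L23 (Rule 11).
black-badge would need green-clearance, L23, and green-permit (Rule 7), but green-clearance is never granted. ivory-token would need L36 (Rule 9), but L36 is never granted. T1 would need black-badge (Rule 1), but black-badge is never granted.

L23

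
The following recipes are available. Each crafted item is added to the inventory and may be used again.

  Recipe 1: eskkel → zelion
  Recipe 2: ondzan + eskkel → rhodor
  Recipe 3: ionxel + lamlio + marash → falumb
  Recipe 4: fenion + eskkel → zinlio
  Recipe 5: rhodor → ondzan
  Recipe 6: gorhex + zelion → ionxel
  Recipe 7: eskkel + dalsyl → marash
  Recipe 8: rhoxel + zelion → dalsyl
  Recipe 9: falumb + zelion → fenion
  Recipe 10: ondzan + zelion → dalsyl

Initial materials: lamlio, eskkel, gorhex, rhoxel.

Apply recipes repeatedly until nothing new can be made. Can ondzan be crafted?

ondzan would need rhodor (Recipe 5), but rhodor is never obtained.

No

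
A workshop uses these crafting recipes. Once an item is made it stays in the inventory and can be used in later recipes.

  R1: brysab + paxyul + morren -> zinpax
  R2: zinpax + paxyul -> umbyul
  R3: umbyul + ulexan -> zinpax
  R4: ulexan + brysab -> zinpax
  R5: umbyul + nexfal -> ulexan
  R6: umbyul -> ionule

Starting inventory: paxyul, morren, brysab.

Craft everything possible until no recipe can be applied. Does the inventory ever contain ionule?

Using R1, brysab, paxyul, and morren make zinpax.
Using R2, zinpax and paxyul make umbyul.
Using R6, umbyul makes ionule.

Yes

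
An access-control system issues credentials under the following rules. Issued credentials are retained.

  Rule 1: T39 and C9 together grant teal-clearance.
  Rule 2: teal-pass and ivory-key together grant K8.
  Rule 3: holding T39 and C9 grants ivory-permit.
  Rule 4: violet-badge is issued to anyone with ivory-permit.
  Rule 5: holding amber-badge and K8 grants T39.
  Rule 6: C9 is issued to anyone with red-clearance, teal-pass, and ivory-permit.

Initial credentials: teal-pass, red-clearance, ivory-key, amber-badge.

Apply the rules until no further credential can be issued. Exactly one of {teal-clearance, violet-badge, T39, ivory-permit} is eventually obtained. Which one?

Holding teal-pass and ivory-key grants K8 (Rule 2).
Holding amber-badge and K8 grants T39 (Rule 5).
violet-badge would need ivory-permit (Rule 4), but ivory-permit is never granted. ivory-permit would need T39 and C9 (Rule 3), but C9 is never granted. teal-clearance would need T39 and C9 (Rule 1), but C9 is never granted.

T39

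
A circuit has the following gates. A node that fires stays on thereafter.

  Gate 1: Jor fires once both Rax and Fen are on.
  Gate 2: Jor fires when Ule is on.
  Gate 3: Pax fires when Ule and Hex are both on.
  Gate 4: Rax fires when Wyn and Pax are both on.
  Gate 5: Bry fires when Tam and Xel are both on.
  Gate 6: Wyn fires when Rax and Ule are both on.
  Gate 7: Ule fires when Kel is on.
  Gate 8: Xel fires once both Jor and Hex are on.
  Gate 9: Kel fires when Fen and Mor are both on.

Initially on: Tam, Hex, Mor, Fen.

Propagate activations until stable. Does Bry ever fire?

Yes

Fen and Mor are on, so Kel fires (Gate 9).
Gate 7: Kel on → Ule on.
Ule is on, so Jor fires (Gate 2).
Jor and Hex are on, so Xel fires (Gate 8).
Gate 5: Tam and Xel on → Bry on.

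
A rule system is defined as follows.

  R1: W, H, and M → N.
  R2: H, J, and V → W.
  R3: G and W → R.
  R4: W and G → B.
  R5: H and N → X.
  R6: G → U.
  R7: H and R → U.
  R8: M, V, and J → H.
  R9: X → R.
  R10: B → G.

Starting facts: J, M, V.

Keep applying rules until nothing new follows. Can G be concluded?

G would need B (R10), but B is never established.

No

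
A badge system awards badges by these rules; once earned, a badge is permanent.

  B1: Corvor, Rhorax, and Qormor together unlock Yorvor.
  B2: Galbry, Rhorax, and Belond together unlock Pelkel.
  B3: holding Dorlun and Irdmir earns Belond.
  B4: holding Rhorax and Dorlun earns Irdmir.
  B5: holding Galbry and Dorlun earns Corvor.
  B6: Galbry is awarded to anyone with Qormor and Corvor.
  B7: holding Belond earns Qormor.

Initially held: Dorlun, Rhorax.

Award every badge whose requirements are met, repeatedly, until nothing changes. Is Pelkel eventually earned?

Pelkel would need Galbry, Rhorax, and Belond (B2), but Galbry is never earned.

No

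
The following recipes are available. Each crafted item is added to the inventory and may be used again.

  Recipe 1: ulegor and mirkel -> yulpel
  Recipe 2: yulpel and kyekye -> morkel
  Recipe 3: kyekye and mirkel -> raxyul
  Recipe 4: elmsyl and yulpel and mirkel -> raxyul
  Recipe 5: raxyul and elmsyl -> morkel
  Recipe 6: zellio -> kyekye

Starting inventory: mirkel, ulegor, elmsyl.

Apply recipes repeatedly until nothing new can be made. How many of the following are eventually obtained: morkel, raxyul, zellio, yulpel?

3

Using Recipe 1, ulegor and mirkel make yulpel.
Using Recipe 4, elmsyl, yulpel, and mirkel make raxyul.
raxyul and elmsyl -> morkel (Recipe 5).
morkel: reached.
raxyul: reached.
No rule produces zellio, and it is not given.
yulpel: reached.
Reached: morkel, raxyul, and yulpel — 3 of the 4.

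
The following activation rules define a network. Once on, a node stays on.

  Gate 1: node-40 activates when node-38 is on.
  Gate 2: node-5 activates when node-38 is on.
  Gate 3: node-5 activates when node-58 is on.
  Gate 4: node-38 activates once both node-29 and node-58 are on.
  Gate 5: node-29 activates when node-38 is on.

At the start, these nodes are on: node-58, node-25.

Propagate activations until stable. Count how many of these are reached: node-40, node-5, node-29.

node-58 is on, so node-5 activates (Gate 3).
node-40 would need node-38 (Gate 1), but node-38 never turns on.
node-5: reached.
node-29 would need node-38 (Gate 5), but node-38 never turns on.
Reached: node-5 — 1 of the 3.

1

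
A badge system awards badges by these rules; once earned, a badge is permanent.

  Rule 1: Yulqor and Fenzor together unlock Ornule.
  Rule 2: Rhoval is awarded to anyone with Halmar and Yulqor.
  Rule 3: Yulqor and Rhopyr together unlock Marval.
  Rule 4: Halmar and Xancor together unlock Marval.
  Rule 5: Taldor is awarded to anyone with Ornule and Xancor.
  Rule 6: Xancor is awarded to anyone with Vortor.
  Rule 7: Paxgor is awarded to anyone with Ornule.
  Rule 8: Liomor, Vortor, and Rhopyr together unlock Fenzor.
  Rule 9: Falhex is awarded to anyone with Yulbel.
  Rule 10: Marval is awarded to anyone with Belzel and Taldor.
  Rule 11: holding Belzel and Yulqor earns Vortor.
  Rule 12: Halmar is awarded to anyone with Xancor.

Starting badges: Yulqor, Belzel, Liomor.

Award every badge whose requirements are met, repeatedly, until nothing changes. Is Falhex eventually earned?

Falhex would need Yulbel (Rule 9), but Yulbel is never earned.

No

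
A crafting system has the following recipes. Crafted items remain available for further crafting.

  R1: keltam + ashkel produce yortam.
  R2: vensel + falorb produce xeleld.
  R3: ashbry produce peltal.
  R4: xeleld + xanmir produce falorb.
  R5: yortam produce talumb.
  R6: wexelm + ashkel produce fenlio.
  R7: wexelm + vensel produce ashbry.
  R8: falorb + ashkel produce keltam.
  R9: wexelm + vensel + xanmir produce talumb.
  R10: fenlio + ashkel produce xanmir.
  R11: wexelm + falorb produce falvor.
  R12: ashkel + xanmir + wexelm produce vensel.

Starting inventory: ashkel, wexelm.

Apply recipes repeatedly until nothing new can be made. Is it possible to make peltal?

wexelm + ashkel → fenlio (R6).
Using R10, fenlio and ashkel make xanmir.
ashkel + xanmir + wexelm → vensel (R12).
wexelm + vensel → ashbry (R7).
Using R3, ashbry makes peltal.

Yes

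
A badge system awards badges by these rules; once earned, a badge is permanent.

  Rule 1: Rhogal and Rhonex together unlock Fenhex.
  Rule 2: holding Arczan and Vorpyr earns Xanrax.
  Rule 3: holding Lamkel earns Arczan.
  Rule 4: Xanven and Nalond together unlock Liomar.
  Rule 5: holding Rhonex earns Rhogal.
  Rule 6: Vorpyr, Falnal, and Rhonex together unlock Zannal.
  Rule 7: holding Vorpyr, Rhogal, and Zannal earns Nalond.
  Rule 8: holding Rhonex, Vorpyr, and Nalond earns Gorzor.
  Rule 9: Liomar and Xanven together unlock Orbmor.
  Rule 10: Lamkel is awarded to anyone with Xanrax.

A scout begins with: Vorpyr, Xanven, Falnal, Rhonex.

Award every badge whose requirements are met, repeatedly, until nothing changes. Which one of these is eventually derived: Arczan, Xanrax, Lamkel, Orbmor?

Orbmor

With Vorpyr, Falnal, and Rhonex, Zannal is earned (Rule 6).
With Rhonex, Rhogal is earned (Rule 5).
With Vorpyr, Rhogal, and Zannal, Nalond is earned (Rule 7).
With Xanven and Nalond, Liomar is earned (Rule 4).
With Liomar and Xanven, Orbmor is earned (Rule 9).
Arczan would need Lamkel (Rule 3), but Lamkel is never earned. Xanrax would need Arczan and Vorpyr (Rule 2), but Arczan is never earned. Lamkel would need Xanrax (Rule 10), but Xanrax is never earned.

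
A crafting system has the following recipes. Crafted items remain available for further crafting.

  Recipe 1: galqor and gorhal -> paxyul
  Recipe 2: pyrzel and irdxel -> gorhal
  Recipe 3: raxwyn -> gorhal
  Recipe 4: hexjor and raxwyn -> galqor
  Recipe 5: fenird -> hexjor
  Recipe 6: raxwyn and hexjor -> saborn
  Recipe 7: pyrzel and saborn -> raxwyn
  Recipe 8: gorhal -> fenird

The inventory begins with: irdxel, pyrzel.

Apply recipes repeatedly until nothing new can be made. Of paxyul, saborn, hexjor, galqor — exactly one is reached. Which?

pyrzel and irdxel -> gorhal (Recipe 2).
Using Recipe 8, gorhal makes fenird.
fenird -> hexjor (Recipe 5).
saborn would need raxwyn and hexjor (Recipe 6), but raxwyn is never obtained. galqor would need hexjor and raxwyn (Recipe 4), but raxwyn is never obtained. paxyul would need galqor and gorhal (Recipe 1), but galqor is never obtained.

hexjor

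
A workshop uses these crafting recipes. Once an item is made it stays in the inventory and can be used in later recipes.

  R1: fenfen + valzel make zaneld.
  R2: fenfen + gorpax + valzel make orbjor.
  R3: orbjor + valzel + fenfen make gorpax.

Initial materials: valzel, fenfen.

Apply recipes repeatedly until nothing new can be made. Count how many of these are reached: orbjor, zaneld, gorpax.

Using R1, fenfen and valzel make zaneld.
orbjor would need fenfen, gorpax, and valzel (R2), but gorpax is never obtained.
zaneld: reached.
gorpax would need orbjor, valzel, and fenfen (R3), but orbjor is never obtained.
Reached: zaneld — 1 of the 3.

1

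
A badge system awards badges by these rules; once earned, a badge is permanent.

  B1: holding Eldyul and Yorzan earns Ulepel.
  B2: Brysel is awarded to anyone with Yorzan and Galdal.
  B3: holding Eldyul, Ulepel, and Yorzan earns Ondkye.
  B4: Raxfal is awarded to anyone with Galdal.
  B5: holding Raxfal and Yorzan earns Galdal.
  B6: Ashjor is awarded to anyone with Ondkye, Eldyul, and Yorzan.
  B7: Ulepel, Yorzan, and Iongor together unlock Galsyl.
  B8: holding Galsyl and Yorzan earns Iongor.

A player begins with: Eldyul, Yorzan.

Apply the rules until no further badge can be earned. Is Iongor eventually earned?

No

Iongor would need Galsyl and Yorzan (B8), but Galsyl is never earned.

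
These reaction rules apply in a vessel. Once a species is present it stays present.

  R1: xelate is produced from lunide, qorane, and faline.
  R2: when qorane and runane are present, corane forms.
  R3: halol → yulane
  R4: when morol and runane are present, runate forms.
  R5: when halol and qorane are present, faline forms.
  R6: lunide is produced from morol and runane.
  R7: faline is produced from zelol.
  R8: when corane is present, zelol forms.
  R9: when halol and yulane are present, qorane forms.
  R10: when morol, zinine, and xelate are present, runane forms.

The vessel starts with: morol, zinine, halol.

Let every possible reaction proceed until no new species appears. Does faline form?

Yes

halol present → yulane forms (R3).
halol and yulane present → qorane forms (R9).
halol and qorane present → faline forms (R5).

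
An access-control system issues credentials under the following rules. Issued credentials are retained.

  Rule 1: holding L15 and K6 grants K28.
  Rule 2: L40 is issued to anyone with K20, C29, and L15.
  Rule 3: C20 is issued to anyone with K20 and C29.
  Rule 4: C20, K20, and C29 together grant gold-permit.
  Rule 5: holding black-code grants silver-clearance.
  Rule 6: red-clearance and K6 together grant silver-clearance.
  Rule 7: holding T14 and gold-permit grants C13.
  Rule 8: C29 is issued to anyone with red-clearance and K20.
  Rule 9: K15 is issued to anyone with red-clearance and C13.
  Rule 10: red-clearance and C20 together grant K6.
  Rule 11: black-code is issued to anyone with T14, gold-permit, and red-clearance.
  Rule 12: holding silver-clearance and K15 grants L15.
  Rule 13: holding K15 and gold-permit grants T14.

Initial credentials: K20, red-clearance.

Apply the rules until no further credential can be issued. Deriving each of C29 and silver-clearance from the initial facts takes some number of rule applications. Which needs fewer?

C29

C29: Holding red-clearance and K20 grants C29 (Rule 8). [1 rule application]
silver-clearance: Holding red-clearance and K20 grants C29 (Rule 8). Holding K20 and C29 grants C20 (Rule 3). Holding red-clearance and C20 grants K6 (Rule 10). Holding red-clearance and K6 grants silver-clearance (Rule 6). [4 rule applications]
C29 needs fewer.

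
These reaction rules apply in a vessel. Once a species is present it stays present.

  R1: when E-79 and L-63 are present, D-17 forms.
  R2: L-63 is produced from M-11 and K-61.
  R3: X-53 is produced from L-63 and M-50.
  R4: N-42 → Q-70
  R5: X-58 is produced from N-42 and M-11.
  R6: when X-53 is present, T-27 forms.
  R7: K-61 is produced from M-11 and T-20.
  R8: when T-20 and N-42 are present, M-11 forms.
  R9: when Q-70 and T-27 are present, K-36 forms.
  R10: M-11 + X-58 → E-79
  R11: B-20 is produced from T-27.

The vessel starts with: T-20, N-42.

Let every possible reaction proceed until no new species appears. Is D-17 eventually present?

Yes

T-20 and N-42 present → M-11 forms (R8).
N-42 and M-11 present → X-58 forms (R5).
M-11 and T-20 present → K-61 forms (R7).
M-11 and K-61 present → L-63 forms (R2).
M-11 and X-58 present → E-79 forms (R10).
E-79 and L-63 present → D-17 forms (R1).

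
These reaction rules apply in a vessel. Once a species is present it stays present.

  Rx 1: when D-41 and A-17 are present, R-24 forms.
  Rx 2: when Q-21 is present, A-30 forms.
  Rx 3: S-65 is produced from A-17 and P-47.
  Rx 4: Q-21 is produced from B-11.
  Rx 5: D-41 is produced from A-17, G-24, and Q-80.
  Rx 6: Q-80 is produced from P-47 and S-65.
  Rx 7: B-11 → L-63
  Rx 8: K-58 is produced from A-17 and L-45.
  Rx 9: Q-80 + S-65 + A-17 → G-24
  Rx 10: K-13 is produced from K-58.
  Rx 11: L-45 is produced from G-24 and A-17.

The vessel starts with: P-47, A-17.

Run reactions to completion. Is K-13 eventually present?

Yes

A-17 and P-47 present → S-65 forms (Rx 3).
P-47 and S-65 present → Q-80 forms (Rx 6).
Q-80, S-65, and A-17 present → G-24 forms (Rx 9).
G-24 and A-17 present → L-45 forms (Rx 11).
A-17 and L-45 present → K-58 forms (Rx 8).
K-58 present → K-13 forms (Rx 10).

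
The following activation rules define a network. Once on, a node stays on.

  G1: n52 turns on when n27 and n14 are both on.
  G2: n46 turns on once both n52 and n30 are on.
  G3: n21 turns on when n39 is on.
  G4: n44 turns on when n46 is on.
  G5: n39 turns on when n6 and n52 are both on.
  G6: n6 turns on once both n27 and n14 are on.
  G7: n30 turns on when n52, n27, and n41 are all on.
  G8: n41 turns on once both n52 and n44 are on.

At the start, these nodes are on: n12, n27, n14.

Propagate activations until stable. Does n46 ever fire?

n46 would need n52 and n30 (G2), but n30 never turns on.

No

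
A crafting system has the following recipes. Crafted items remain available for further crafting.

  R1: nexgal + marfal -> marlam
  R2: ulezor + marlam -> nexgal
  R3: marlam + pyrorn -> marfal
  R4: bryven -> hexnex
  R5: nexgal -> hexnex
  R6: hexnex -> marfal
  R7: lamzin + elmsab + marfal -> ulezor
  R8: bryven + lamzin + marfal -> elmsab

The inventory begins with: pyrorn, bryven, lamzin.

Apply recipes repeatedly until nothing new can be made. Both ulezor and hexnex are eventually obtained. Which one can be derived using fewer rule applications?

hexnex

hexnex: Using R4, bryven makes hexnex. [1 rule application]
ulezor: Using R4, bryven makes hexnex. Using R6, hexnex makes marfal. Using R8, bryven, lamzin, and marfal make elmsab. Using R7, lamzin, elmsab, and marfal make ulezor. [4 rule applications]
hexnex needs fewer.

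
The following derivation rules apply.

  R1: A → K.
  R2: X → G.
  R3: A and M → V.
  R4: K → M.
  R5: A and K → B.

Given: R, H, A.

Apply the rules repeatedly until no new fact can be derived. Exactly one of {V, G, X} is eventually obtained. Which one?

V

A holds, so K follows (R1).
K holds, so M follows (R4).
From A and M, R3 gives V.
No rule produces X, and it is not given. G would need X (R2), but X is never established.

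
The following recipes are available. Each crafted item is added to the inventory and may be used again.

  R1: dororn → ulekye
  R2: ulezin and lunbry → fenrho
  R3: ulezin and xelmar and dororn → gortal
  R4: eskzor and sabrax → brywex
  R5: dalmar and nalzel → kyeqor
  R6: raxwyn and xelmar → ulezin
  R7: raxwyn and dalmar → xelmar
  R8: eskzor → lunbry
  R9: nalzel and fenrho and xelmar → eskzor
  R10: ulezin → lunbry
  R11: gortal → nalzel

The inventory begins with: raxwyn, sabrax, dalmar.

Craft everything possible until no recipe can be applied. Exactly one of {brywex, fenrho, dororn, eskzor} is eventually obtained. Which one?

fenrho

raxwyn and dalmar → xelmar (R7).
raxwyn and xelmar → ulezin (R6).
ulezin → lunbry (R10).
Using R2, ulezin and lunbry make fenrho.
brywex would need eskzor and sabrax (R4), but eskzor is never obtained. No rule produces dororn, and it is not given. eskzor would need nalzel, fenrho, and xelmar (R9), but nalzel is never obtained.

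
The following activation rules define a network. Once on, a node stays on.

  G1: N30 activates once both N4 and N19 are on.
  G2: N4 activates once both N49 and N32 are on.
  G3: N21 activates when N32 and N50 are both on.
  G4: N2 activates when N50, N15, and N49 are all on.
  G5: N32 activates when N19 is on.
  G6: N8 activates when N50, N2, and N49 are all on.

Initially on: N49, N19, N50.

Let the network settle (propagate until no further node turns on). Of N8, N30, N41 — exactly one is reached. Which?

N30

N19 is on, so N32 activates (G5).
N49 and N32 are on, so N4 activates (G2).
N4 and N19 are on, so N30 activates (G1).
No rule produces N41, and it is not given. N8 would need N50, N2, and N49 (G6), but N2 never turns on.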